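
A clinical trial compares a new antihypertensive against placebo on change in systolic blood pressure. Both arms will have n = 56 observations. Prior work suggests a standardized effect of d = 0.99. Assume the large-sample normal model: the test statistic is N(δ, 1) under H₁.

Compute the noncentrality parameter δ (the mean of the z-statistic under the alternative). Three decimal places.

The noncentrality parameter scales effect size by the design's sample-size factor: δ = d·√(n/2) = 0.99 × √(56/2) = 5.2386

δ ≈ 5.239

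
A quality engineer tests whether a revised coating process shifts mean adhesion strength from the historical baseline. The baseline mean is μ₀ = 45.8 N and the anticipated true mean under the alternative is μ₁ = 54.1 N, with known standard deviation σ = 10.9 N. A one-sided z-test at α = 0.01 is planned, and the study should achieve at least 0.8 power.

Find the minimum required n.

n = 18

Standardized effect: d = |μ₁ − μ₀| / σ = |54.1 − 45.8| / 10.9 = 0.7615
Set Φ(δ − 2.326) = 0.8; then δ − 2.326 = Φ⁻¹(0.8) = 0.842, giving δ = 3.168.
δ = d·√n ⇒ n = (δ/d)² = (3.168 / 0.7615)² = 17.31.
Rounding up, n = 18.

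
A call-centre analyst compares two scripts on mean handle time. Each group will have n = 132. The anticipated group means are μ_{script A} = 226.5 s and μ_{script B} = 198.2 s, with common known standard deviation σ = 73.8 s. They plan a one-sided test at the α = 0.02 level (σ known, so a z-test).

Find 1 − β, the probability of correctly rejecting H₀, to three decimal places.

Standardized effect: d = |μ_{script A} − μ_{script B}| / σ = |226.5 − 198.2| / 73.8 = 0.3835
Noncentrality parameter: δ = d·√(n/2) = 0.3835 × √(132/2) = 3.1153
Critical value for a one-sided test at α = 0.02: z_α = 2.054.
Power = P(Z > 2.054 − δ) = Φ(1.062) = 0.8558.

Power ≈ 0.856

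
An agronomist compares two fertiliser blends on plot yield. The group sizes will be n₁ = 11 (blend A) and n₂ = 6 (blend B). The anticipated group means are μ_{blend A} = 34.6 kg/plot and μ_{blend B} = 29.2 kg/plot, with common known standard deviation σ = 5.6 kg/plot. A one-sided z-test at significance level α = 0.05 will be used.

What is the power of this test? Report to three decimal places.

Standardized effect: d = |μ_{blend A} − μ_{blend B}| / σ = |34.6 − 29.2| / 5.6 = 0.9643
Noncentrality parameter: δ = d / √(1/n₁ + 1/n₂) = 0.9643 / √(1/11 + 1/6) = 1.9000
Critical value for a one-sided test at α = 0.05: z_α = 1.645.
Power = P(Z > 1.645 − δ) = Φ(0.255) = 0.6007.

Power ≈ 0.601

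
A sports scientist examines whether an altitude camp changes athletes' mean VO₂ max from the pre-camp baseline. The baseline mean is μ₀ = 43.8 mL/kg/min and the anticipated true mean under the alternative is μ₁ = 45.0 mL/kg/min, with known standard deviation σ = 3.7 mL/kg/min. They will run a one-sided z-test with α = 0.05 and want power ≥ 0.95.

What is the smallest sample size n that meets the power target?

Standardized effect: d = |μ₁ − μ₀| / σ = |45.0 − 43.8| / 3.7 = 0.3243
For power 0.95 need Φ(δ − z_{0.05}) = 0.95, so δ = z_{0.05} + z_{0.05} = 1.645 + 1.645 = 3.290.
δ = d·√n ⇒ n = (δ/d)² = (3.290 / 0.3243)² = 102.89.
Round up to the next whole unit.

n = 103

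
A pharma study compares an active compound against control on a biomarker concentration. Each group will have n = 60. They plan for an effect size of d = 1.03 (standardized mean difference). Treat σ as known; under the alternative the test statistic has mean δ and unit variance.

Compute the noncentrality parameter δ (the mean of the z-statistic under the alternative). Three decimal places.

δ ≈ 5.642

The noncentrality parameter scales effect size by the design's sample-size factor: δ = d·√(n/2) = 1.03 × √(60/2) = 5.6415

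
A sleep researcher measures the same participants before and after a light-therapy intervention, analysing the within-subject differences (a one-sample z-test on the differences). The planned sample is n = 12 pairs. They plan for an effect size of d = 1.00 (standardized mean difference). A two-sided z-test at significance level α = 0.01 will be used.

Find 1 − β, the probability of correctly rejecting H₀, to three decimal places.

Noncentrality parameter: δ = d·√n = 1.00 × √12 = 3.4641
Two-sided α = 0.01 → critical value z_{0.005} = 2.576.
Power = Φ(δ − 2.576) + Φ(−δ − 2.576) = Φ(0.888) + Φ(-6.040) = 0.8128 + 0.0000 = 0.8128.

Power ≈ 0.813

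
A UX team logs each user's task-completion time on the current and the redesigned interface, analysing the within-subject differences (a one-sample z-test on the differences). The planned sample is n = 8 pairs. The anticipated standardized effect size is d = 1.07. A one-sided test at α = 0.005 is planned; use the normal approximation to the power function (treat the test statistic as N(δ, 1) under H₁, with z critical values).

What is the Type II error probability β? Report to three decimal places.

β ≈ 0.326

Noncentrality parameter: δ = d·√n = 1.07 × √8 = 3.0264
Critical value for a one-sided test at α = 0.005: z_α = 2.576.
Power = Φ(δ − 2.576) = Φ(0.451) = 0.6739.
Type II error: β = 1 − power = 1 − 0.6739 = 0.3261.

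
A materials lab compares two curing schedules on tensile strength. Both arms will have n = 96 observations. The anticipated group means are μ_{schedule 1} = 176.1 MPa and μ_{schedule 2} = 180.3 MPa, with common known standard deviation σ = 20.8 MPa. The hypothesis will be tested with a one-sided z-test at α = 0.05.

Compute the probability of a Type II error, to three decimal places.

β ≈ 0.597

Standardized effect: d = |μ_{schedule 1} − μ_{schedule 2}| / σ = |176.1 − 180.3| / 20.8 = 0.2019
Noncentrality parameter: δ = d·√(n/2) = 0.2019 × √(96/2) = 1.3990
One-sided α = 0.05 → critical value z_{0.05} = 1.645.
Power = P(Z > 1.645 − δ) = Φ(-0.246) = 0.4029.
Type II error: β = 1 − power = 1 − 0.4029 = 0.5971.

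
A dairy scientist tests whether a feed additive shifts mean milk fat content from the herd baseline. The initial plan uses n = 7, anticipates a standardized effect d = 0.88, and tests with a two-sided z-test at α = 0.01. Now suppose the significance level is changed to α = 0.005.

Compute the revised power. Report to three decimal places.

Power ≈ 0.316

δ = d·√n = 0.88 × √7 = 2.3283 (unchanged). New critical value: z_{0.0025} = 2.807.
Revised power = Φ(δ − 2.807) + Φ(−δ − 2.807) = Φ(-0.479) + Φ(-5.135) = 0.3161 + 0.0000 = 0.3161.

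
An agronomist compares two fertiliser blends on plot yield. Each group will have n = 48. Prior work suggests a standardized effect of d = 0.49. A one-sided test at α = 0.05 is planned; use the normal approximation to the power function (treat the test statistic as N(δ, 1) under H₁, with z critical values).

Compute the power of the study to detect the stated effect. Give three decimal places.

Noncentrality parameter: δ = d·√(n/2) = 0.49 × √(48/2) = 2.4005
One-sided α = 0.05 → critical value z_{0.05} = 1.645.
Power = Φ(δ − 1.645) = Φ(0.756) = 0.7751.

Power ≈ 0.775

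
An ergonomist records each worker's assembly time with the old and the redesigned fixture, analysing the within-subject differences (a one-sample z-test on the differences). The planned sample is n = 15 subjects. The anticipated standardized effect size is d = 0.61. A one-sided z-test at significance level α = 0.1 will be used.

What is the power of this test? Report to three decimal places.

Power ≈ 0.860

Noncentrality parameter: δ = d·√n = 0.61 × √15 = 2.3625
One-sided α = 0.1 → critical value z_{0.1} = 1.282.
Power = P(Z > 1.282 − δ) = Φ(1.081) = 0.8601.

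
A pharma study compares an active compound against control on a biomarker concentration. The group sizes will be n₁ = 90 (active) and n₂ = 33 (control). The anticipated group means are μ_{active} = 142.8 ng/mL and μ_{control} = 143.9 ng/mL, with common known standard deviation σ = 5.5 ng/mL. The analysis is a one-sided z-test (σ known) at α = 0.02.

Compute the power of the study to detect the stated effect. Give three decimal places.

Power ≈ 0.142

Standardized effect: d = |μ_{active} − μ_{control}| / σ = |142.8 − 143.9| / 5.5 = 0.2000
Noncentrality parameter: δ = d / √(1/n₁ + 1/n₂) = 0.2000 / √(1/90 + 1/33) = 0.9828
One-sided α = 0.02 → critical value z_{0.02} = 2.054.
Power = P(Z > 2.054 − δ) = Φ(-1.071) = 0.1421.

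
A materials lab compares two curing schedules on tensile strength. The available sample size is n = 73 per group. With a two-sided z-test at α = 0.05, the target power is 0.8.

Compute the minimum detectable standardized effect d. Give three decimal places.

Need Φ(δ − 1.960) = 0.8, so δ = 1.960 + 0.842 = 2.802.
(Lower-tail contribution to power is negligible for δ > 0.)
δ = d·√(n/2) ⇒ d = δ/√(n/2) = 2.802/√(73/2) = 0.4637.

d ≈ 0.464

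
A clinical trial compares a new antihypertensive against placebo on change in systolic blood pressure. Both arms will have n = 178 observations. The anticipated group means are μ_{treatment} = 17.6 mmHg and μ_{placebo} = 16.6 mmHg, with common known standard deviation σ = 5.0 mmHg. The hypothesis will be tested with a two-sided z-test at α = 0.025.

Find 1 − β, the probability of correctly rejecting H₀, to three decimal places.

Standardized effect: d = |μ_{treatment} − μ_{placebo}| / σ = |17.6 − 16.6| / 5.0 = 0.2000
Noncentrality parameter: δ = d·√(n/2) = 0.2000 × √(178/2) = 1.8868
Two-sided α = 0.025 → critical value z_{0.0125} = 2.241.
Power = Φ(δ − 2.241) + Φ(−δ − 2.241) = Φ(-0.355) + Φ(-4.128) = 0.3614 + 0.0000 = 0.3615.

Power ≈ 0.361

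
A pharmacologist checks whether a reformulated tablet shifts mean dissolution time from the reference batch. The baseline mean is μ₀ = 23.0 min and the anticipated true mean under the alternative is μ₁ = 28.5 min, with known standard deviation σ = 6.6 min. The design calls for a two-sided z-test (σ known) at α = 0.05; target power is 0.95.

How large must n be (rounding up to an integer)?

Standardized effect: d = |μ₁ − μ₀| / σ = |28.5 − 23.0| / 6.6 = 0.8333
Set Φ(δ − 1.960) = 0.95; then δ − 1.960 = Φ⁻¹(0.95) = 1.645, giving δ = 3.605.
(Ignoring the negligible lower-tail rejection probability gives the usual closed-form inversion.)
δ = d·√n ⇒ n = (δ/d)² = (3.605 / 0.8333)² = 18.71.
Rounding up, n = 19.

n = 19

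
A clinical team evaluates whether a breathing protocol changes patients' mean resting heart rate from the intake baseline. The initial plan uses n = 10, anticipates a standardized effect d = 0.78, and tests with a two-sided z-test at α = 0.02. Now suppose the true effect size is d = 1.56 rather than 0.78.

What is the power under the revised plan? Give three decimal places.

Power ≈ 0.995

With d = 1.56: δ = d·√n = 1.56 × √10 = 4.9332. Critical value z_{0.01} = 2.326.
Revised power = Φ(δ − 2.326) + Φ(−δ − 2.326) = Φ(2.607) + Φ(-7.260) = 0.9954 + 0.0000 = 0.9954.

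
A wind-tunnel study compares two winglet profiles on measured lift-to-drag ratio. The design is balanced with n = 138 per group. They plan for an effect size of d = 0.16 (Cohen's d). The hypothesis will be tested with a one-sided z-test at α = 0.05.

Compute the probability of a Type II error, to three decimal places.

Noncentrality parameter: δ = d·√(n/2) = 0.16 × √(138/2) = 1.3291
Critical value for a one-sided test at α = 0.05: z_α = 1.645.
Power = Φ(δ − 1.645) = Φ(-0.316) = 0.3761.
Type II error: β = 1 − power = 1 − 0.3761 = 0.6239.

β ≈ 0.624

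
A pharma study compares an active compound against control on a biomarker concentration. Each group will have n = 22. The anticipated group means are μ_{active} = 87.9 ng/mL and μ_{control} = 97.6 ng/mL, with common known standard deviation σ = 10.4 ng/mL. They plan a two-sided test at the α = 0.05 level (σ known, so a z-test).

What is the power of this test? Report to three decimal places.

Standardized effect: d = |μ_{active} − μ_{control}| / σ = |87.9 − 97.6| / 10.4 = 0.9327
Noncentrality parameter: δ = d·√(n/2) = 0.9327 × √(22/2) = 3.0934
Critical value for a two-sided test at α = 0.05: z_{α/2} = 1.960.
Power = Φ(δ − 1.960) + Φ(−δ − 1.960) = Φ(1.133) + Φ(-5.053) = 0.8715 + 0.0000 = 0.8715.

Power ≈ 0.871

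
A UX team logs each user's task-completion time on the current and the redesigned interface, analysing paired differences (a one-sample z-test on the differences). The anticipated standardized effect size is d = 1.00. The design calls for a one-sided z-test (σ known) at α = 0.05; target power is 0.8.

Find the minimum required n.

n = 7

For power 0.8 need Φ(δ − z_{0.05}) = 0.8, so δ = z_{0.05} + z_{0.20} = 1.645 + 0.842 = 2.486.
δ = d·√n ⇒ n = (δ/d)² = (2.486 / 1.00)² = 6.18.
Rounding up, n = 7.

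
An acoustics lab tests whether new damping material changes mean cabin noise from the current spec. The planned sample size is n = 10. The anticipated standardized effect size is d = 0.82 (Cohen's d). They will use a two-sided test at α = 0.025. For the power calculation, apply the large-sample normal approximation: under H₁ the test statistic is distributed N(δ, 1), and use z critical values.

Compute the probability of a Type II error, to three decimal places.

Noncentrality parameter: δ = d·√n = 0.82 × √10 = 2.5931
Critical value for a two-sided test at α = 0.025: z_{α/2} = 2.241.
Power = Φ(δ − 2.241) + Φ(−δ − 2.241) = Φ(0.352) + Φ(-4.834) = 0.6375 + 0.0000 = 0.6375.
Type II error: β = 1 − power = 1 − 0.6375 = 0.3625.

β ≈ 0.363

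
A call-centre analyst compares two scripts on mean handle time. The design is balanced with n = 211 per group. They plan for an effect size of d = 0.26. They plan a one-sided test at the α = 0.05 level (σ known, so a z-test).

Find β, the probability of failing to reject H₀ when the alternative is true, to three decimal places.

β ≈ 0.153

Noncentrality parameter: δ = d·√(n/2) = 0.26 × √(211/2) = 2.6705
One-sided α = 0.05 → critical value z_{0.05} = 1.645.
Power = Φ(δ − 1.645) = Φ(1.026) = 0.8475.
Type II error: β = 1 − power = 1 − 0.8475 = 0.1525.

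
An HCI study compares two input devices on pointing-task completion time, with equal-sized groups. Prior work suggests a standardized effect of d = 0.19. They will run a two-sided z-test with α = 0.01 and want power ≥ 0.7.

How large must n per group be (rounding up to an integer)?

Set Φ(δ − 2.576) = 0.7; then δ − 2.576 = Φ⁻¹(0.7) = 0.524, giving δ = 3.100.
(The Φ(−δ − z_{α/2}) term is vanishingly small for δ > 0 and is dropped in the standard sample-size formula.)
δ = d·√(n/2) ⇒ n = 2(δ/d)² = 2 × (3.100 / 0.19)² = 532.49.
Round up to the next whole unit.

n = 533 per group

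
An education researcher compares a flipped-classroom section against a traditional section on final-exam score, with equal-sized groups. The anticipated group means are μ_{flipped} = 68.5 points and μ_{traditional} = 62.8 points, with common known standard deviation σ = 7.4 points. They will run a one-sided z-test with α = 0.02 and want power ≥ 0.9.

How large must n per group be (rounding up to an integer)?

n = 38 per group

Standardized effect: d = |μ_{flipped} − μ_{traditional}| / σ = |68.5 − 62.8| / 7.4 = 0.7703
For power 0.9 need Φ(δ − z_{0.02}) = 0.9, so δ = z_{0.02} + z_{0.10} = 2.054 + 1.282 = 3.335.
δ = d·√(n/2) ⇒ n = 2(δ/d)² = 2 × (3.335 / 0.7703)² = 37.50.
Round up to the next whole unit.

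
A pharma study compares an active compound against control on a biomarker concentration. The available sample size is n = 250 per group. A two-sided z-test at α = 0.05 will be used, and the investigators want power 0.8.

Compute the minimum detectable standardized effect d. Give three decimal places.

Need Φ(δ − 1.960) = 0.8, so δ = 1.960 + 0.842 = 2.802.
(The second rejection-region term Φ(−δ − z_{α/2}) is negligible and dropped.)
δ = d·√(n/2) ⇒ d = δ/√(n/2) = 2.802/√(250/2) = 0.2506.

d ≈ 0.251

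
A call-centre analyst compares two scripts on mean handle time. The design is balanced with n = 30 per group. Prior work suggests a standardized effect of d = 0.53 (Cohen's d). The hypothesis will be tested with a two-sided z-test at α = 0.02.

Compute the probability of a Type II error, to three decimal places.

β ≈ 0.608

Noncentrality parameter: δ = d·√(n/2) = 0.53 × √(30/2) = 2.0527
Critical value for a two-sided test at α = 0.02: z_{α/2} = 2.326.
Power = Φ(δ − 2.326) + Φ(−δ − 2.326) = Φ(-0.274) + Φ(-4.379) = 0.3922 + 0.0000 = 0.3922.
Type II error: β = 1 − power = 1 − 0.3922 = 0.6078.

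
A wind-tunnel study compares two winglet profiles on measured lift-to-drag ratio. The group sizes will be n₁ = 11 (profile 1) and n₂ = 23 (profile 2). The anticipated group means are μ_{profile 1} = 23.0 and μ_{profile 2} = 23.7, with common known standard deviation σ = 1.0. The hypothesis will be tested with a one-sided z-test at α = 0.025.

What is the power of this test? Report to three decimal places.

Standardized effect: d = |μ_{profile 1} − μ_{profile 2}| / σ = |23.0 − 23.7| / 1.0 = 0.7000
Noncentrality parameter: δ = d / √(1/n₁ + 1/n₂) = 0.7000 / √(1/11 + 1/23) = 1.9095
Critical value for a one-sided test at α = 0.025: z_α = 1.960.
Power = P(Z > 1.960 − δ) = Φ(-0.050) = 0.4799.

Power ≈ 0.480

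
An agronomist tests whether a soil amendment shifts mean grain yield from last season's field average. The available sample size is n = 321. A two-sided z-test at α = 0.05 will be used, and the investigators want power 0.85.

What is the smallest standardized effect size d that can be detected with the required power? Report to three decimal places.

d ≈ 0.167

Need Φ(δ − 1.960) = 0.85, so δ = 1.960 + 1.036 = 2.996.
(Lower-tail contribution to power is negligible for δ > 0.)
δ = d·√n ⇒ d = δ/√n = 2.996/√321 = 0.1672.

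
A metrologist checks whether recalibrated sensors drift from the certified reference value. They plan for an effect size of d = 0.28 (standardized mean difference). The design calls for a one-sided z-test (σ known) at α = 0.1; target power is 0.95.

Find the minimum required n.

Set Φ(δ − 1.282) = 0.95; then δ − 1.282 = Φ⁻¹(0.95) = 1.645, giving δ = 2.926.
δ = d·√n ⇒ n = (δ/d)² = (2.926 / 0.28)² = 109.23.
Rounding up, n = 110.

n = 110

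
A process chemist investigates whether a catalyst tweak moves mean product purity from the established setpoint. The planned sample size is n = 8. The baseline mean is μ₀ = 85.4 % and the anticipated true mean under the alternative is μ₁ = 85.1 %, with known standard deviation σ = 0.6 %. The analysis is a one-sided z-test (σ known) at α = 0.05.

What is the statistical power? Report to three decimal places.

Standardized effect: d = |μ₁ − μ₀| / σ = |85.1 − 85.4| / 0.6 = 0.5000
Noncentrality parameter: λ = d·√n = 0.5000 × √8 = 1.4142
One-sided α = 0.05 → critical value z_{0.05} = 1.645.
Power = P(Z > 1.645 − λ) = Φ(-0.231) = 0.4088.

Power ≈ 0.409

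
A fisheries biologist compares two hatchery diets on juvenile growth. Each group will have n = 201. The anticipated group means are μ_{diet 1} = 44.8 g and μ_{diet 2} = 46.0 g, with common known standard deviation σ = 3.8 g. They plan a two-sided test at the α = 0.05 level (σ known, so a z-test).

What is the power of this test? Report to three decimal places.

Standardized effect: d = |μ_{diet 1} − μ_{diet 2}| / σ = |44.8 − 46.0| / 3.8 = 0.3158
Noncentrality parameter: δ = d·√(n/2) = 0.3158 × √(201/2) = 3.1658
Critical value for a two-sided test at α = 0.05: z_{α/2} = 1.960.
Power = Φ(δ − 1.960) + Φ(−δ − 1.960) = Φ(1.206) + Φ(-5.126) = 0.8861 + 0.0000 = 0.8861.

Power ≈ 0.886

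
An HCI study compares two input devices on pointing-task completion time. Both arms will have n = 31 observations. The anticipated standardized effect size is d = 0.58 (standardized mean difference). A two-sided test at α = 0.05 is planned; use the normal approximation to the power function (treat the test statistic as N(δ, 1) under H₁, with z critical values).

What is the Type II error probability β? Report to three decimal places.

β ≈ 0.373

Noncentrality parameter: δ = d·√(n/2) = 0.58 × √(31/2) = 2.2835
Two-sided α = 0.05 → critical value z_{0.025} = 1.960.
Power = Φ(δ − 1.960) + Φ(−δ − 1.960) = Φ(0.323) + Φ(-4.243) = 0.6268 + 0.0000 = 0.6269.
Type II error: β = 1 − power = 1 − 0.6269 = 0.3731.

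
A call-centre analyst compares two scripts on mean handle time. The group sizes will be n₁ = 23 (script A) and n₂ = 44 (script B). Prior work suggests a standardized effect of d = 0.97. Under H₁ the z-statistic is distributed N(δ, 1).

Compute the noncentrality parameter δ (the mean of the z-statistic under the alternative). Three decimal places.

δ ≈ 3.770

δ = d / √(1/n₁ + 1/n₂) = 0.97 / √(1/23 + 1/44) = 3.7699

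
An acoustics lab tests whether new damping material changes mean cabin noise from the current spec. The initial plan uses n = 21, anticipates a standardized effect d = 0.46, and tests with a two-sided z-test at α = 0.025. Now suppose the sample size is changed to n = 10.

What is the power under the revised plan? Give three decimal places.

With n = 10: δ = d·√n = 0.46 × √10 = 1.4546. Critical value z_{0.0125} = 2.241.
Revised power = Φ(δ − 2.241) + Φ(−δ − 2.241) = Φ(-0.787) + Φ(-3.696) = 0.2157 + 0.0001 = 0.2158.

Power ≈ 0.216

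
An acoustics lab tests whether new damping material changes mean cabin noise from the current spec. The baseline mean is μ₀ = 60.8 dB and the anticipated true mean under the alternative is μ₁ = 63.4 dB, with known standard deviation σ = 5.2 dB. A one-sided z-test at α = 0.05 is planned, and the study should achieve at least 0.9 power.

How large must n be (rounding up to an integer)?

n = 35

Standardized effect: d = |μ₁ − μ₀| / σ = |63.4 − 60.8| / 5.2 = 0.5000
Set Φ(δ − 1.645) = 0.9; then δ − 1.645 = Φ⁻¹(0.9) = 1.282, giving δ = 2.926.
δ = d·√n ⇒ n = (δ/d)² = (2.926 / 0.5000)² = 34.26.
Rounding up, n = 35.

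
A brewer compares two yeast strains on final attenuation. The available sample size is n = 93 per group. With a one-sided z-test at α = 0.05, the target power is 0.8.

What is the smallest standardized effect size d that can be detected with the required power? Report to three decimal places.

Required noncentrality: δ = z_{0.05} + z_{0.20} = 1.645 + 0.842 = 2.486.
δ = d·√(n/2) ⇒ d = δ/√(n/2) = 2.486/√(93/2) = 0.3646.

d ≈ 0.365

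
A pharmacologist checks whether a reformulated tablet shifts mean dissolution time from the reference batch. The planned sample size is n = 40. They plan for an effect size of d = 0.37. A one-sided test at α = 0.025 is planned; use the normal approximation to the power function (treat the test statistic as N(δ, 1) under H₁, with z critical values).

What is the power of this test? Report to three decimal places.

Noncentrality parameter: δ = d·√n = 0.37 × √40 = 2.3401
One-sided α = 0.025 → critical value z_{0.025} = 1.960.
Power = Φ(δ − 1.960) = Φ(0.380) = 0.6481.

Power ≈ 0.648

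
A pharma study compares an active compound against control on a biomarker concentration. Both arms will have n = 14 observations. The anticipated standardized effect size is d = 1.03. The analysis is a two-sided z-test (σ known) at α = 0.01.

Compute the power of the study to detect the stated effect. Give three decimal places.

Power ≈ 0.559

Noncentrality parameter: δ = d·√(n/2) = 1.03 × √(14/2) = 2.7251
Critical value for a two-sided test at α = 0.01: z_{α/2} = 2.576.
Power = Φ(δ − 2.576) + Φ(−δ − 2.576) = Φ(0.149) + Φ(-5.301) = 0.5593 + 0.0000 = 0.5593.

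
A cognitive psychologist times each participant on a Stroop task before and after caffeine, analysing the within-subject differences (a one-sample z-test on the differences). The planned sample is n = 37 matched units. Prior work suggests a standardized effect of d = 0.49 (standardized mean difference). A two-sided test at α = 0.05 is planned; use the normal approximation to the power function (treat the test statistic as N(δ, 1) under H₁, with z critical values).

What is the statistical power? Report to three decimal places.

Power ≈ 0.846

Noncentrality parameter: δ = d·√n = 0.49 × √37 = 2.9806
Two-sided α = 0.05 → critical value z_{0.025} = 1.960.
Power = Φ(δ − 1.960) + Φ(−δ − 1.960) = Φ(1.021) + Φ(-4.941) = 0.8463 + 0.0000 = 0.8463.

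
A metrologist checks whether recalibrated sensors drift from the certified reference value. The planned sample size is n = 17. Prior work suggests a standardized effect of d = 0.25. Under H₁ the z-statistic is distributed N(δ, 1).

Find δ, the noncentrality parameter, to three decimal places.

δ ≈ 1.031

δ = d·√n = 0.25 × √17 = 1.0308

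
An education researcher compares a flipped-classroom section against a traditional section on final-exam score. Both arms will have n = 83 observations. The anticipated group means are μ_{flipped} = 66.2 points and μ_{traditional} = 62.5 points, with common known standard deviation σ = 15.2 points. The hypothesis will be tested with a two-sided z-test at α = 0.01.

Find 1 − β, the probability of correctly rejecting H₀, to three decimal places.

Power ≈ 0.157

Standardized effect: d = |μ_{flipped} − μ_{traditional}| / σ = |66.2 − 62.5| / 15.2 = 0.2434
Noncentrality parameter: δ = d·√(n/2) = 0.2434 × √(83/2) = 1.5681
Two-sided α = 0.01 → critical value z_{0.005} = 2.576.
Power = Φ(δ − 2.576) + Φ(−δ − 2.576) = Φ(-1.008) + Φ(-4.144) = 0.1568 + 0.0000 = 0.1568.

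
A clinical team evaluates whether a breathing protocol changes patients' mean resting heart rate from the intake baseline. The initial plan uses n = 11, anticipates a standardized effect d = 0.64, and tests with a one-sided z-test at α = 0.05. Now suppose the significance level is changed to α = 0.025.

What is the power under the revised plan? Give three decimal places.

δ = d·√n = 0.64 × √11 = 2.1226 (unchanged). New critical value: z_{0.025} = 1.960.
Revised power = P(Z > 1.960 − δ) = Φ(0.163) = 0.5646.

Power ≈ 0.565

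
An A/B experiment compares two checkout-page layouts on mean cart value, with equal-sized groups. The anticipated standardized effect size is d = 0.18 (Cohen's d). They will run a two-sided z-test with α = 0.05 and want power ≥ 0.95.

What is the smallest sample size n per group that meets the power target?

n = 803 per group

Set Φ(δ − 1.960) = 0.95; then δ − 1.960 = Φ⁻¹(0.95) = 1.645, giving δ = 3.605.
(The Φ(−δ − z_{α/2}) term is vanishingly small for δ > 0 and is dropped in the standard sample-size formula.)
δ = d·√(n/2) ⇒ n = 2(δ/d)² = 2 × (3.605 / 0.18)² = 802.14.
Round up to the next whole unit.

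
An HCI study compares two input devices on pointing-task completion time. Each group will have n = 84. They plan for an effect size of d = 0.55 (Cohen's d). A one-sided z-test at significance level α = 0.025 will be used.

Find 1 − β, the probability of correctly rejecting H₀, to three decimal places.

Power ≈ 0.946

Noncentrality parameter: δ = d·√(n/2) = 0.55 × √(84/2) = 3.5644
Critical value for a one-sided test at α = 0.025: z_α = 1.960.
Power = P(Z > 1.960 − δ) = Φ(1.604) = 0.9457.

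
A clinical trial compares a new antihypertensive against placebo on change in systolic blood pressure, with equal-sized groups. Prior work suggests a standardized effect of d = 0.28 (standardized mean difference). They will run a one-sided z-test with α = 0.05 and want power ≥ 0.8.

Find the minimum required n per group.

For power 0.8 need Φ(δ − z_{0.05}) = 0.8, so δ = z_{0.05} + z_{0.20} = 1.645 + 0.842 = 2.486.
δ = d·√(n/2) ⇒ n = 2(δ/d)² = 2 × (2.486 / 0.28)² = 157.72.
Rounding up, n = 158 per group.

n = 158 per group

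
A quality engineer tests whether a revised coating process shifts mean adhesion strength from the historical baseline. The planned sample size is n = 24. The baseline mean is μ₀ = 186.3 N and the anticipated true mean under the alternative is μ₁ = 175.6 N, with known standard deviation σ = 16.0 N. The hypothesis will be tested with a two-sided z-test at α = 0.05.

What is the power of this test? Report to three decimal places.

Power ≈ 0.906

Standardized effect: d = |μ₁ − μ₀| / σ = |175.6 − 186.3| / 16.0 = 0.6687
Noncentrality parameter: δ = d·√n = 0.6687 × √24 = 3.2762
Critical value for a two-sided test at α = 0.05: z_{α/2} = 1.960.
Power = Φ(δ − 1.960) + Φ(−δ − 1.960) = Φ(1.316) + Φ(-5.236) = 0.9060 + 0.0000 = 0.9060.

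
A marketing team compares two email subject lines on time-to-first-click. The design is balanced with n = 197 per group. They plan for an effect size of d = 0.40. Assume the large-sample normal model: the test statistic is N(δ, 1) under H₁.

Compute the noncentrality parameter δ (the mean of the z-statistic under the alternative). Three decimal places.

δ ≈ 3.970

The noncentrality parameter scales effect size by the design's sample-size factor: δ = d·√(n/2) = 0.40 × √(197/2) = 3.9699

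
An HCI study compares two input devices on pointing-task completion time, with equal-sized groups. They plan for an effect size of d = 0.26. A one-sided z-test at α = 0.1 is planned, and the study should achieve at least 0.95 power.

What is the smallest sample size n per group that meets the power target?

n = 254 per group

Set Φ(δ − 1.282) = 0.95; then δ − 1.282 = Φ⁻¹(0.95) = 1.645, giving δ = 2.926.
δ = d·√(n/2) ⇒ n = 2(δ/d)² = 2 × (2.926 / 0.26)² = 253.37.
Rounding up, n = 254 per group.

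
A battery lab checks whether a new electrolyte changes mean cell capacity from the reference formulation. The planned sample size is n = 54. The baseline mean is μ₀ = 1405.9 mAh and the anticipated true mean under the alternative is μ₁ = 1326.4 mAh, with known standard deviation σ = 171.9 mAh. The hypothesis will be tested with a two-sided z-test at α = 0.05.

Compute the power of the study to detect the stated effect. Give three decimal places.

Standardized effect: d = |μ₁ − μ₀| / σ = |1326.4 − 1405.9| / 171.9 = 0.4625
Noncentrality parameter: δ = d·√n = 0.4625 × √54 = 3.3985
Critical value for a two-sided test at α = 0.05: z_{α/2} = 1.960.
Power = Φ(δ − 1.960) + Φ(−δ − 1.960) = Φ(1.439) + Φ(-5.358) = 0.9249 + 0.0000 = 0.9249.

Power ≈ 0.925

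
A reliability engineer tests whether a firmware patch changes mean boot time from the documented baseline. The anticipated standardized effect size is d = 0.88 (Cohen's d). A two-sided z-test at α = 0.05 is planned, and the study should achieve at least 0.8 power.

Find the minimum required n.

n = 11

For power 0.8 need Φ(δ − z_{0.025}) = 0.8, so δ = z_{0.025} + z_{0.20} = 1.960 + 0.842 = 2.802.
(The Φ(−δ − z_{α/2}) term is vanishingly small for δ > 0 and is dropped in the standard sample-size formula.)
δ = d·√n ⇒ n = (δ/d)² = (2.802 / 0.88)² = 10.14.
Rounding up, n = 11.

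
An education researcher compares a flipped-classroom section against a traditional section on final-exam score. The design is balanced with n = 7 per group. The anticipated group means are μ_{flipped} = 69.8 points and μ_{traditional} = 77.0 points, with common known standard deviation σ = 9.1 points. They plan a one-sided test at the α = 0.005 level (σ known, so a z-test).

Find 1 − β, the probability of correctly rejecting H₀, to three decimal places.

Power ≈ 0.137

Standardized effect: d = |μ_{flipped} − μ_{traditional}| / σ = |69.8 − 77.0| / 9.1 = 0.7912
Noncentrality parameter: δ = d·√(n/2) = 0.7912 × √(7/2) = 1.4802
Critical value for a one-sided test at α = 0.005: z_α = 2.576.
Power = P(Z > 2.576 − δ) = Φ(-1.096) = 0.1366.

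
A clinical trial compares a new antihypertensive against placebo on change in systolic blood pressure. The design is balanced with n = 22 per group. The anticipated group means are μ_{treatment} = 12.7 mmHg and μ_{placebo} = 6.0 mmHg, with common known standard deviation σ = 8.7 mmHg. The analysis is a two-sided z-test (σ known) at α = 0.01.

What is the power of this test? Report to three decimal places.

Power ≈ 0.491

Standardized effect: d = |μ_{treatment} − μ_{placebo}| / σ = |12.7 − 6.0| / 8.7 = 0.7701
Noncentrality parameter: δ = d·√(n/2) = 0.7701 × √(22/2) = 2.5542
Two-sided α = 0.01 → critical value z_{0.005} = 2.576.
Power = Φ(δ − 2.576) + Φ(−δ − 2.576) = Φ(-0.022) + Φ(-5.130) = 0.4914 + 0.0000 = 0.4914.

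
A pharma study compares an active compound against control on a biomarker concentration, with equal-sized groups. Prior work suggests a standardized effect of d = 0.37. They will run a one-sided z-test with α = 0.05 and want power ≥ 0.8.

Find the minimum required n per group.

For power 0.8 need Φ(δ − z_{0.05}) = 0.8, so δ = z_{0.05} + z_{0.20} = 1.645 + 0.842 = 2.486.
δ = d·√(n/2) ⇒ n = 2(δ/d)² = 2 × (2.486 / 0.37)² = 90.32.
Round up to the next whole unit.

n = 91 per group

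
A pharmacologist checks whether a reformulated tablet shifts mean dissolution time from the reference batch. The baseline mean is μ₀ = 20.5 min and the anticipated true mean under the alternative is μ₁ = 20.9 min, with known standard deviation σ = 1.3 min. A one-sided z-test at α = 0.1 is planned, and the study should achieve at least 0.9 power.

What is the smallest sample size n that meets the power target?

Standardized effect: d = |μ₁ − μ₀| / σ = |20.9 − 20.5| / 1.3 = 0.3077
Set Φ(δ − 1.282) = 0.9; then δ − 1.282 = Φ⁻¹(0.9) = 1.282, giving δ = 2.563.
δ = d·√n ⇒ n = (δ/d)² = (2.563 / 0.3077)² = 69.39.
Round up to the next whole unit.

n = 70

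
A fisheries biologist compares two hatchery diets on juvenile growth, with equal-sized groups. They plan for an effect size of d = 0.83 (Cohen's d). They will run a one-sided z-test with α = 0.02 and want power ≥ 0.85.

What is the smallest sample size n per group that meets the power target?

Set Φ(δ − 2.054) = 0.85; then δ − 2.054 = Φ⁻¹(0.85) = 1.036, giving δ = 3.090.
δ = d·√(n/2) ⇒ n = 2(δ/d)² = 2 × (3.090 / 0.83)² = 27.72.
Rounding up, n = 28 per group.

n = 28 per group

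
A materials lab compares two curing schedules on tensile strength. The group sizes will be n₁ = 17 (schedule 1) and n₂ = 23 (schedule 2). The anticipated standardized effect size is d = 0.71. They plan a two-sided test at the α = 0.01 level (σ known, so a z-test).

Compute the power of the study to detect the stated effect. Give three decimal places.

Noncentrality parameter: δ = d / √(1/n₁ + 1/n₂) = 0.71 / √(1/17 + 1/23) = 2.2198
Critical value for a two-sided test at α = 0.01: z_{α/2} = 2.576.
Power = Φ(δ − 2.576) + Φ(−δ − 2.576) = Φ(-0.356) + Φ(-4.796) = 0.3609 + 0.0000 = 0.3609.

Power ≈ 0.361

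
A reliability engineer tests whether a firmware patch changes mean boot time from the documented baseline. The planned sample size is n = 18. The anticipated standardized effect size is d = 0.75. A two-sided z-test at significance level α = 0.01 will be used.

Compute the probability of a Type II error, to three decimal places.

β ≈ 0.272

Noncentrality parameter: δ = d·√n = 0.75 × √18 = 3.1820
Two-sided α = 0.01 → critical value z_{0.005} = 2.576.
Power = Φ(δ − 2.576) + Φ(−δ − 2.576) = Φ(0.606) + Φ(-5.758) = 0.7278 + 0.0000 = 0.7278.
Type II error: β = 1 − power = 1 − 0.7278 = 0.2722.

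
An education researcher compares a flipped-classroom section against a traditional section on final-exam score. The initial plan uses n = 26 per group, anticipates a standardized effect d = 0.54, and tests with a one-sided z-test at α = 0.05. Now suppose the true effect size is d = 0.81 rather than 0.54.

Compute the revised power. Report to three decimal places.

Power ≈ 0.899

With d = 0.81: δ = d·√(n/2) = 0.81 × √(26/2) = 2.9205. Critical value z_{0.05} = 1.645.
Revised power = Φ(δ − 1.645) = Φ(1.276) = 0.8990.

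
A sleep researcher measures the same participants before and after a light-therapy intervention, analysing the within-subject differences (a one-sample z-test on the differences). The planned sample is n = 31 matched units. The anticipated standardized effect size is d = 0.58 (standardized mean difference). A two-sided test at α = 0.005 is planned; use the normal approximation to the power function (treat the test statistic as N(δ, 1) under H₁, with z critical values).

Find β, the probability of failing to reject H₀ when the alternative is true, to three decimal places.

Noncentrality parameter: δ = d·√n = 0.58 × √31 = 3.2293
Two-sided α = 0.005 → critical value z_{0.0025} = 2.807.
Power = Φ(δ − 2.807) + Φ(−δ − 2.807) = Φ(0.422) + Φ(-6.036) = 0.6636 + 0.0000 = 0.6636.
Type II error: β = 1 − power = 1 − 0.6636 = 0.3364.

β ≈ 0.336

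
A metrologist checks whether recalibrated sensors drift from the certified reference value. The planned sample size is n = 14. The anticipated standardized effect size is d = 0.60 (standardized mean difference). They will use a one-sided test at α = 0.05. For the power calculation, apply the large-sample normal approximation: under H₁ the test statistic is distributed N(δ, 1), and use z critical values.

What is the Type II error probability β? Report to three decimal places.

Noncentrality parameter: δ = d·√n = 0.60 × √14 = 2.2450
One-sided α = 0.05 → critical value z_{0.05} = 1.645.
Power = P(Z > 1.645 − δ) = Φ(0.600) = 0.7258.
Type II error: β = 1 − power = 1 − 0.7258 = 0.2742.

β ≈ 0.274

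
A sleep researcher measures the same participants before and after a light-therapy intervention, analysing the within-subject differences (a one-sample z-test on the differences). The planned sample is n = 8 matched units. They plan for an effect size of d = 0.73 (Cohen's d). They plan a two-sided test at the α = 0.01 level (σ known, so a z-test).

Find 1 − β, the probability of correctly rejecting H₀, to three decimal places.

Noncentrality parameter: δ = d·√n = 0.73 × √8 = 2.0648
Two-sided α = 0.01 → critical value z_{0.005} = 2.576.
Power = Φ(δ − 2.576) + Φ(−δ − 2.576) = Φ(-0.511) + Φ(-4.641) = 0.3046 + 0.0000 = 0.3047.

Power ≈ 0.305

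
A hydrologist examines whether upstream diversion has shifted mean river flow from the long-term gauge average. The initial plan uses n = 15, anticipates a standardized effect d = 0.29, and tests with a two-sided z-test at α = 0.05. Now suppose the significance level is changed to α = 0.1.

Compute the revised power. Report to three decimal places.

Power ≈ 0.304

δ = d·√n = 0.29 × √15 = 1.1232 (unchanged). New critical value: z_{0.05} = 1.645.
Revised power = Φ(δ − 1.645) + Φ(−δ − 1.645) = Φ(-0.522) + Φ(-2.768) = 0.3009 + 0.0028 = 0.3038.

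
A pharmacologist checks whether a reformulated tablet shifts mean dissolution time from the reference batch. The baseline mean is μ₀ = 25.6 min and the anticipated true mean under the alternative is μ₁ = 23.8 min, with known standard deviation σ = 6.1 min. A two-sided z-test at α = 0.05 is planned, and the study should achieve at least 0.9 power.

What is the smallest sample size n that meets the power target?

Standardized effect: d = |μ₁ − μ₀| / σ = |23.8 − 25.6| / 6.1 = 0.2951
For power 0.9 need Φ(δ − z_{0.025}) = 0.9, so δ = z_{0.025} + z_{0.10} = 1.960 + 1.282 = 3.242.
(For δ > 0 the lower-tail rejection region contributes negligibly to power, so the one-term inversion is standard.)
δ = d·√n ⇒ n = (δ/d)² = (3.242 / 0.2951)² = 120.67.
Rounding up, n = 121.

n = 121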